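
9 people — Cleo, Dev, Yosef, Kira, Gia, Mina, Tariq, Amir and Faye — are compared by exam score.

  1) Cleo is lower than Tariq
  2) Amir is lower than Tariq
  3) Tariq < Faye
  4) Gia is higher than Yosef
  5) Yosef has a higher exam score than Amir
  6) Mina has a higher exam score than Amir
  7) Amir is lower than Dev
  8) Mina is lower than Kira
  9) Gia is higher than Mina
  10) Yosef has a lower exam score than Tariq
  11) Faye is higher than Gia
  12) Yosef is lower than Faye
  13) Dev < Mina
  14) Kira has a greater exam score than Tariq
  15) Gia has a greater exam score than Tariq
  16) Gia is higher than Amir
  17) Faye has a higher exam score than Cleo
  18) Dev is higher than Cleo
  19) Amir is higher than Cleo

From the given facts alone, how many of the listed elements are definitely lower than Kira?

The elements the relations force below Kira are Cleo, Amir, Dev, Yosef, Mina, Tariq — no chain reaches any other.
That is 6.

6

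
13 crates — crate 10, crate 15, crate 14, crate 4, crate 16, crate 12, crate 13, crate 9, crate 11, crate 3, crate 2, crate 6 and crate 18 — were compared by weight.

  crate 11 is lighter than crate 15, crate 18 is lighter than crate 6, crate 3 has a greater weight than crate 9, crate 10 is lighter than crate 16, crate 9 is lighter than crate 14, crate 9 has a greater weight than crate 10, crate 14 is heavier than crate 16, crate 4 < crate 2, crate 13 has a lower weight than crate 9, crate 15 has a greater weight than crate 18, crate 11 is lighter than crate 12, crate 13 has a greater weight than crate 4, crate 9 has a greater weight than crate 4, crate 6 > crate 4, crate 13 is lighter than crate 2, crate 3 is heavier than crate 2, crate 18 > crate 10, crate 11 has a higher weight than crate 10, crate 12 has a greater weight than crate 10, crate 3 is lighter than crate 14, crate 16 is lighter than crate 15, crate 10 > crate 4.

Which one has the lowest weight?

crate 4

crate 10 is not least since crate 4 < crate 10; crate 16 is not least since crate 10 < crate 16; crate 11 is not least since crate 10 < crate 11; crate 18 is not least since crate 10 < crate 18; crate 13 is not least since crate 4 < crate 13; crate 6 is not least since crate 18 < crate 6; crate 9 is not least since crate 13 < crate 9; crate 12 is not least since crate 10 < crate 12; crate 15 is not least since crate 18 < crate 15; crate 2 is not least since crate 13 < crate 2; crate 3 is not least since crate 2 < crate 3; crate 14 is not least since crate 9 < crate 14.
Only crate 4 has nothing below it, so crate 4 is the lowest weight.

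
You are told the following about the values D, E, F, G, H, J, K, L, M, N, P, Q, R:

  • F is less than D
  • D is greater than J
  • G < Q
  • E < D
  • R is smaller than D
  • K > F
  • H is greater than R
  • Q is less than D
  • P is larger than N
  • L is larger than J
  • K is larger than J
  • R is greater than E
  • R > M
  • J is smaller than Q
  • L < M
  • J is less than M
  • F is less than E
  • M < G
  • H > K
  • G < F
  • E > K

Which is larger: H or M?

Following the relations from M: M < G < F < K < E < R < H.
So M < H; H is the larger of the two.

H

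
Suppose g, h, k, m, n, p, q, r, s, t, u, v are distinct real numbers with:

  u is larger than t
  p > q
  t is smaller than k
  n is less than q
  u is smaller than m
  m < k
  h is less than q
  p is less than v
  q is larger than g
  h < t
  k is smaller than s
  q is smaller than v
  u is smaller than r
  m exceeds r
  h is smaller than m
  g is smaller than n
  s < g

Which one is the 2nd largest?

Piecing the relations together gives one ordering: h < t < u < r < m < k < s < g < n < q < p < v.
The 2nd largest is p.

p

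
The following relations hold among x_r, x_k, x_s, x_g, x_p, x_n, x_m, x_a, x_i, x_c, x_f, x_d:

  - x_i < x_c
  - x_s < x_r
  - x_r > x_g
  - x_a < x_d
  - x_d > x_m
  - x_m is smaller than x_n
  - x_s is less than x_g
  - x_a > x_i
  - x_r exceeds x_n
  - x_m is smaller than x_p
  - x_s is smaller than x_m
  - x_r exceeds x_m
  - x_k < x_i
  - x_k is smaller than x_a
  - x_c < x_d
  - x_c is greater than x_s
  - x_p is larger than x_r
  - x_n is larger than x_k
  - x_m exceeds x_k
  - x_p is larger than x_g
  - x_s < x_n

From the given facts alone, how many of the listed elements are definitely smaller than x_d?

6

Directly below x_d: x_c, x_m, x_a.
One step further: x_k, x_i, x_s (6 so far).
Nothing else is reachable below x_d; 6 in all.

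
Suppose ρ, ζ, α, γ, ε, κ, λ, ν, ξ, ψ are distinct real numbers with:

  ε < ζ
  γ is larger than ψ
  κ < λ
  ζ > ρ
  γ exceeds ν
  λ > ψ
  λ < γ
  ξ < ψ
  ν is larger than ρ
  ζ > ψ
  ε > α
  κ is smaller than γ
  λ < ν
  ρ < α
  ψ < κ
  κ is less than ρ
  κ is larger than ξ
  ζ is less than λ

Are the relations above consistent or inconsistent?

Every relation is compatible with ξ < ψ < κ < ρ < α < ε < ζ < λ < ν < γ; the set is consistent.

consistent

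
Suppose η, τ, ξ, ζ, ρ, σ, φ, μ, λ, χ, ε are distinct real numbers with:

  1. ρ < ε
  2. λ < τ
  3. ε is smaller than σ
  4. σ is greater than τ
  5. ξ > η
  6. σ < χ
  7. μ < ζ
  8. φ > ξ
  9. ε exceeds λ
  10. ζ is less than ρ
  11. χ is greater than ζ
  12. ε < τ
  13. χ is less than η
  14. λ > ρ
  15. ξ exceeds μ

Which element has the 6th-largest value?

τ

Piecing the relations together gives one ordering: μ < ζ < ρ < λ < ε < τ < σ < χ < η < ξ < φ.
Counting 6 from the largest end gives τ.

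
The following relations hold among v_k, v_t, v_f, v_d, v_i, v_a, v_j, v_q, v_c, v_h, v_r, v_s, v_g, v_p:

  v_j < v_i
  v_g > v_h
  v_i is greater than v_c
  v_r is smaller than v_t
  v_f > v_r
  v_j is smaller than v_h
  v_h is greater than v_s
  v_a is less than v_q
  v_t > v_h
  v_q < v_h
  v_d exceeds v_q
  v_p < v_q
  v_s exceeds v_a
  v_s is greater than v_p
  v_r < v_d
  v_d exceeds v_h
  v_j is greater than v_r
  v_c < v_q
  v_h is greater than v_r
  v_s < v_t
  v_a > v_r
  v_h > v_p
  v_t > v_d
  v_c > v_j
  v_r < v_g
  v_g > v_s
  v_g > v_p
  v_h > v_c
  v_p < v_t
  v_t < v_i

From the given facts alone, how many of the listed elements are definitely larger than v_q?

5

Directly above v_q: v_h, v_d.
One step further: v_g, v_t (4 so far).
One step further: v_i (5 so far).
No other element is forced above v_q by the given relations, so the count is 5.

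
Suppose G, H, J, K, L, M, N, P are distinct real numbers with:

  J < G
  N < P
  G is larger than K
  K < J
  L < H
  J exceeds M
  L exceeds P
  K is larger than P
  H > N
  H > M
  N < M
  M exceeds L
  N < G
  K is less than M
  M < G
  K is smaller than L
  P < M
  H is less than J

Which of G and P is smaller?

P < K and K < L give P < L.
Then L < M extends the chain to M.
Then M < H extends the chain to H.
Then H < J extends the chain to J.
Then J < G extends the chain to G.
So P < G; P is the smaller of the two.

P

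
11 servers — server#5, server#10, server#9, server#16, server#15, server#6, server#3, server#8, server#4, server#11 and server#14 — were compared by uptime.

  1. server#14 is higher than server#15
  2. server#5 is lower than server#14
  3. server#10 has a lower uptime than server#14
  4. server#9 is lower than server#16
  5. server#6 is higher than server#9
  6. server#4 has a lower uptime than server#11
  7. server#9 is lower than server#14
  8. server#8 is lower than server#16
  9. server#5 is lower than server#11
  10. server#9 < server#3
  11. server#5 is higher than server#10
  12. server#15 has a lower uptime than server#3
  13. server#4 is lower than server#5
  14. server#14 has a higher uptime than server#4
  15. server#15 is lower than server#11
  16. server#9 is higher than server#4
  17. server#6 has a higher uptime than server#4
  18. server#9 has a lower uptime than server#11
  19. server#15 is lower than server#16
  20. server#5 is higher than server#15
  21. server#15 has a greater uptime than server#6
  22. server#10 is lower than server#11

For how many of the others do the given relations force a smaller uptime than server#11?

6

Directly below server#11: server#4, server#9, server#15, server#10, server#5.
One step further: server#6 (6 so far).
No other element is forced below server#11 by the given relations, so the count is 6.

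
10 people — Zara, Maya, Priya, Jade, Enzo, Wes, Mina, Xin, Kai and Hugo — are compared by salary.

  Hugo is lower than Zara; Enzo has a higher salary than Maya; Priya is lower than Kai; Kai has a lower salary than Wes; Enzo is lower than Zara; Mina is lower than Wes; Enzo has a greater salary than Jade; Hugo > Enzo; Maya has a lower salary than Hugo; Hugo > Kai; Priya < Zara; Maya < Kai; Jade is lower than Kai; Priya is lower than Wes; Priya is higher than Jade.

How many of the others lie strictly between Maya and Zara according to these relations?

3

Chaining upward from Maya reaches: Enzo, Kai, Hugo, Wes.
Chaining downward from Zara reaches: Jade, Priya, Enzo, Kai, Hugo.
Strictly between Maya and Zara are those in both lists: Enzo, Kai, Hugo — 3 elements.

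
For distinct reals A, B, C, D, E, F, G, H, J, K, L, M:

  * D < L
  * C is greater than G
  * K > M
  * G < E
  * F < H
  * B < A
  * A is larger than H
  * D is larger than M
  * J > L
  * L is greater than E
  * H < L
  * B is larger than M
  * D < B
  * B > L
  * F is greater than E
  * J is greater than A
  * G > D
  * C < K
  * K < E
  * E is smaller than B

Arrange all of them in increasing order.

The consecutive links are each given: M < D; D < G; G < C; C < K; K < E; E < F; F < H; H < L; L < B; B < A; A < J.

M < D < G < C < K < E < F < H < L < B < A < J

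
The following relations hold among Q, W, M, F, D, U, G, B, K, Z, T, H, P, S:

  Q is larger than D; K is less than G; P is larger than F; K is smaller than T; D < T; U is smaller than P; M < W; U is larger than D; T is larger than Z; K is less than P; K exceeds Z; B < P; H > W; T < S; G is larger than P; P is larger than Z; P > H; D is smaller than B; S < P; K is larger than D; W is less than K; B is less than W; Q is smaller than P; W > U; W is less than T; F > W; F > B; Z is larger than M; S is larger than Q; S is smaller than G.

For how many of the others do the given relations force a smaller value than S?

Directly below S: Q, T.
One step further: D, Z, W, K (6 so far).
One step further: M, U, B (9 so far).
No other element is forced below S by the given relations, so the count is 9.

9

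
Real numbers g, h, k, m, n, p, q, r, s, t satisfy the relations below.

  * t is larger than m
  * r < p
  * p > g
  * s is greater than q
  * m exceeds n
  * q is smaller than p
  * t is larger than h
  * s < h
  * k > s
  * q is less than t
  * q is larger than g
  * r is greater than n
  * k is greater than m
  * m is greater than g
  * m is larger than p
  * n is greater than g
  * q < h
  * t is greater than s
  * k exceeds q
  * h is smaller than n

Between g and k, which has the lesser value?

g

g < q < s < h < n < r < p < m < k, by transitivity through q, s, h, n, r, p, m.
So g < k; g is the smaller of the two.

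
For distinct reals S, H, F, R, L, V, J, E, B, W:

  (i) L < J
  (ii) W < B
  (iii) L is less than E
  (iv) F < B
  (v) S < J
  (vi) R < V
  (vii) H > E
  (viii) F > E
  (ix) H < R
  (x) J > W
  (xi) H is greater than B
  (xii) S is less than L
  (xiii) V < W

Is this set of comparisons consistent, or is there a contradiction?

inconsistent

Chaining the given relations yields B < H < R < V < W, so B < W. But one relation states W < B. These cannot both hold.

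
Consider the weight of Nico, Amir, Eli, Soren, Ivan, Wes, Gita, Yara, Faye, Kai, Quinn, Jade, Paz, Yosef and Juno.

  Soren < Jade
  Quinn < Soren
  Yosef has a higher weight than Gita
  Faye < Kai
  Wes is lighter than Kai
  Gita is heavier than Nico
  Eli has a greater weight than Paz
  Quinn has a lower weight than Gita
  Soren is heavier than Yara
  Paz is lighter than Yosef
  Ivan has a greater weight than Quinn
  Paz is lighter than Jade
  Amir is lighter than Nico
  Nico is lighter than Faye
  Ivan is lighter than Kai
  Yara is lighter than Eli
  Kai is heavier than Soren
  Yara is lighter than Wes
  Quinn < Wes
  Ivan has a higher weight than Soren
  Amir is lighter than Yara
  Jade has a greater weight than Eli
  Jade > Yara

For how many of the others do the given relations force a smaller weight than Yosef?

From Yosef the given relations immediately reach Paz, Gita.
From those, Nico, Quinn — 4 in total.
From those, Amir — 5 in total.
No other element is forced below Yosef by the given relations, so the count is 5.

5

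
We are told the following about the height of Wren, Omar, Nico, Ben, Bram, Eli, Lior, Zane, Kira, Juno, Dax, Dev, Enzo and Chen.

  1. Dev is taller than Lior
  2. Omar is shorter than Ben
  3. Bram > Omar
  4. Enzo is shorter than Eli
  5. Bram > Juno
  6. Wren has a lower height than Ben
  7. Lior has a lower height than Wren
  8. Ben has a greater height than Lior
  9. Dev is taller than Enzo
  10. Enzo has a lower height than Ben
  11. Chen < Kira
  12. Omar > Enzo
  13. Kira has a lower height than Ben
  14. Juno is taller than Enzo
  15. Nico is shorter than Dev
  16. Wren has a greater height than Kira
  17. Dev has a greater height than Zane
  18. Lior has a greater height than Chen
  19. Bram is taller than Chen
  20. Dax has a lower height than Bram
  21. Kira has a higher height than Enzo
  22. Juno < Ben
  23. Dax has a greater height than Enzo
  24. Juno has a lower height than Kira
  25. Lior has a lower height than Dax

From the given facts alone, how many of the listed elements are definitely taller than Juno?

Directly above Juno: Kira, Ben, Bram.
One step further: Wren (4 so far).
No other element is forced above Juno by the given relations, so the count is 4.

4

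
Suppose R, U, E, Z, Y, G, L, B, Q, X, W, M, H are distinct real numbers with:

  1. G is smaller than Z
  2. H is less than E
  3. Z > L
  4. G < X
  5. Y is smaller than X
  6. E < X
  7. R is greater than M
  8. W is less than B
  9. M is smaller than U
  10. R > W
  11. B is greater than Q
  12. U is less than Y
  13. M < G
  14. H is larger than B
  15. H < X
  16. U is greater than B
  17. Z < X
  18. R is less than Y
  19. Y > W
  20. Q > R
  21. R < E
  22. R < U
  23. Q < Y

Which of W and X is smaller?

W

W < R and R < Q give W < Q.
Then Q < B extends the chain to B.
With B < H: W < R < Q < B < H.
With H < X: W < R < Q < B < H < X.
So W < X; W is the smaller of the two.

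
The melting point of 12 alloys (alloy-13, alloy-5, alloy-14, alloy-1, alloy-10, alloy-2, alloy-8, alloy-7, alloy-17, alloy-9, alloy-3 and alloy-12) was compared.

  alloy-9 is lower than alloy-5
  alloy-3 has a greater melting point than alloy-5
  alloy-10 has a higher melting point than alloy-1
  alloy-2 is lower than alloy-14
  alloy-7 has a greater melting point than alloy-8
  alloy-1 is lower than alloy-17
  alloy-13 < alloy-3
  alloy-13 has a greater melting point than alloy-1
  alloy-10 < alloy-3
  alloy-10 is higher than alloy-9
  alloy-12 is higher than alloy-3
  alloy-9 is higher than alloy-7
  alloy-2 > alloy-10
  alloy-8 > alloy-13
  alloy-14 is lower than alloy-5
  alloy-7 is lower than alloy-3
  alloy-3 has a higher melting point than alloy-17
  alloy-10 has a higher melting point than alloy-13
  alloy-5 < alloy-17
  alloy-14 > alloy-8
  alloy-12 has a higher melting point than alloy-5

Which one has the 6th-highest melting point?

Chaining the given pairs: alloy-1 < alloy-13 < alloy-8 < alloy-7 < alloy-9 < alloy-10 < alloy-2 < alloy-14 < alloy-5 < alloy-17 < alloy-3 < alloy-12.
The 6th largest is alloy-2.

alloy-2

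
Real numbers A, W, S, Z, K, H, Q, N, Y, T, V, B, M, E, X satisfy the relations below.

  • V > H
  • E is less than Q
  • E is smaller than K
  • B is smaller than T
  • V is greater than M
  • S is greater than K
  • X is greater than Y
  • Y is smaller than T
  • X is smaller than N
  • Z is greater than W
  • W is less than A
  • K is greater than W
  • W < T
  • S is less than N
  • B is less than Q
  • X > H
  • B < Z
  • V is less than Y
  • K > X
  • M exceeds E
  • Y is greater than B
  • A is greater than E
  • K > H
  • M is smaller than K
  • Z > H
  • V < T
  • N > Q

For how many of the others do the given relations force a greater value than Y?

Directly above Y: X, T.
One step further: K, N (4 so far).
One step further: S (5 so far).
No other element is forced above Y by the given relations, so the count is 5.

5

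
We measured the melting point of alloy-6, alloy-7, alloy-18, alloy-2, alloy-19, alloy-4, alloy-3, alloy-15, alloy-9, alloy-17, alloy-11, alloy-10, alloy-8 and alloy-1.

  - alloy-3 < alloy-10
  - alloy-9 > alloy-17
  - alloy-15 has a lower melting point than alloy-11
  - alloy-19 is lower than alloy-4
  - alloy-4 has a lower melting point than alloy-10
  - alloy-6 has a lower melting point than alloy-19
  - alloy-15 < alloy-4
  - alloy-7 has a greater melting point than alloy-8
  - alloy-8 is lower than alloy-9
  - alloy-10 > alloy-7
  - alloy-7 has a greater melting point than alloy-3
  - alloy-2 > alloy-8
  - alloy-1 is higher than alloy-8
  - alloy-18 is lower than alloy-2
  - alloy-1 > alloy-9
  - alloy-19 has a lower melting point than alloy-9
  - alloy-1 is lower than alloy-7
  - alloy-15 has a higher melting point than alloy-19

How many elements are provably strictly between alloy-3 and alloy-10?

1

Chaining upward from alloy-3 reaches: alloy-7.
Chaining downward from alloy-10 reaches: alloy-6, alloy-19, alloy-8, alloy-17, alloy-15, alloy-9, alloy-1, alloy-7, alloy-4.
Strictly between alloy-3 and alloy-10 are those in both lists: alloy-7 — 1 element.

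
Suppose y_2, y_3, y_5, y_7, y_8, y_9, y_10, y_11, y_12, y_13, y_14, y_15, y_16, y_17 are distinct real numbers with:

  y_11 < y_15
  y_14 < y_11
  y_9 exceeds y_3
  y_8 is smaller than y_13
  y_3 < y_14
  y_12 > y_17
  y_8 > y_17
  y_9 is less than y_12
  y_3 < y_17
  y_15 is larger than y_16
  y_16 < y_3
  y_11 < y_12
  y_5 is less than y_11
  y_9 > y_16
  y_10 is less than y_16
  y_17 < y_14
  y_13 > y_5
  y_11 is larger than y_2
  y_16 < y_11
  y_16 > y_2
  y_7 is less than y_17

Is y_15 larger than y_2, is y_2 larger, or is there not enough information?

Following the relations from y_2: y_2 < y_16 < y_3 < y_17 < y_14 < y_11 < y_15.
So y_15 is larger.

y_15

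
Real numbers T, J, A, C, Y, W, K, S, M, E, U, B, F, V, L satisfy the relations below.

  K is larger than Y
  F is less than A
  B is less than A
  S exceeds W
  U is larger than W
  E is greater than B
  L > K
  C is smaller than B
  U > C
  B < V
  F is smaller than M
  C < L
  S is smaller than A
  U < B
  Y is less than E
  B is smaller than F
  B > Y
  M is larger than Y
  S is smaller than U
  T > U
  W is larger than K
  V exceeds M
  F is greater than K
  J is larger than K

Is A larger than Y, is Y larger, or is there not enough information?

A

Following the relations from Y: Y < K < W < S < U < B < F < A.
So A is larger.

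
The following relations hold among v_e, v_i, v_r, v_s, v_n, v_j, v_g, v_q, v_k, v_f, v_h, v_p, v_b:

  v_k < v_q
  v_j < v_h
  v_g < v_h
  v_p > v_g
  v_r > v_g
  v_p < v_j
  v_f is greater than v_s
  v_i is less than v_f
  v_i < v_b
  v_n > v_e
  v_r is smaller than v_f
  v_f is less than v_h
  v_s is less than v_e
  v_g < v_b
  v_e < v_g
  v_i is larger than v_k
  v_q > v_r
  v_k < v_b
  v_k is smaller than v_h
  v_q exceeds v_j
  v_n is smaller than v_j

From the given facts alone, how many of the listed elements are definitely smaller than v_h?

Directly below v_h: v_k, v_g, v_j, v_f.
One step further: v_s, v_e, v_n, v_i, v_p, v_r (10 so far).
No other element is forced below v_h by the given relations, so the count is 10.

10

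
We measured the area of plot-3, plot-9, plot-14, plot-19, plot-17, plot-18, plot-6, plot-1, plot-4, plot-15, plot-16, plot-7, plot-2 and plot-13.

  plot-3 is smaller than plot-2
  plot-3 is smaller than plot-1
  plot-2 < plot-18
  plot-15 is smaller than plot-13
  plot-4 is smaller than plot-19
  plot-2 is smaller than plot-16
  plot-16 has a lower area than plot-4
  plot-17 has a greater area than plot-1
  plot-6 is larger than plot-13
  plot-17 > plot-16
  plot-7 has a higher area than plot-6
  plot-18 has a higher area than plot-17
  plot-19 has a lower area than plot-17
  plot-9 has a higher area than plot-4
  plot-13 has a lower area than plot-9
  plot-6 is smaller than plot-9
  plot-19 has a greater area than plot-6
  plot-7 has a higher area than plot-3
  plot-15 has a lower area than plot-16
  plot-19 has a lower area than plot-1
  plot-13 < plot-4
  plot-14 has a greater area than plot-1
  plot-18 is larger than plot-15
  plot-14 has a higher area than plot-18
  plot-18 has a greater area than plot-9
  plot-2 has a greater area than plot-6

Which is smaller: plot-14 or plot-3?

plot-3

plot-3 < plot-2 and plot-2 < plot-16 give plot-3 < plot-16.
With plot-16 < plot-4: plot-3 < plot-2 < plot-16 < plot-4.
With plot-4 < plot-19: plot-3 < plot-2 < plot-16 < plot-4 < plot-19.
Then plot-19 < plot-17 extends the chain to plot-17.
Then plot-17 < plot-18 extends the chain to plot-18.
Then plot-18 < plot-14 extends the chain to plot-14.
So plot-3 < plot-14; plot-3 is the smaller of the two.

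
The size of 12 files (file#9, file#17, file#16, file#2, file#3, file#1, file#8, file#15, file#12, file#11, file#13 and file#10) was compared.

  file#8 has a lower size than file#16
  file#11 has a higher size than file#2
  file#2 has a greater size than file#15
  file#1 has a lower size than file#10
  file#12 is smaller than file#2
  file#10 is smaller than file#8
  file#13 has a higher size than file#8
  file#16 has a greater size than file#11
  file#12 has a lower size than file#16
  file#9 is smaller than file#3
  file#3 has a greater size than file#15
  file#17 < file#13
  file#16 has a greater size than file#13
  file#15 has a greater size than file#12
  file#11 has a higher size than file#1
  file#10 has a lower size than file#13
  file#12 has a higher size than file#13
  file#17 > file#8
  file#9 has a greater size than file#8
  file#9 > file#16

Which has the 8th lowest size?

file#2

Chaining the given pairs: file#1 < file#10 < file#8 < file#17 < file#13 < file#12 < file#15 < file#2 < file#11 < file#16 < file#9 < file#3.
Counting 8 from the smallest end gives file#2.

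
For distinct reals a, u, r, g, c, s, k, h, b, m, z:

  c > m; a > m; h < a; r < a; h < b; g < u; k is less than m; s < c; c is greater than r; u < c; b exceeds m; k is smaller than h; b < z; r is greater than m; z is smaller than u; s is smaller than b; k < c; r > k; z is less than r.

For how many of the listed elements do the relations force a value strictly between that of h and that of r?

Chaining upward from h reaches: b, z, u, a, c.
Chaining downward from r reaches: k, m, s, b, z.
Strictly between h and r are those in both lists: b, z — 2 elements.

2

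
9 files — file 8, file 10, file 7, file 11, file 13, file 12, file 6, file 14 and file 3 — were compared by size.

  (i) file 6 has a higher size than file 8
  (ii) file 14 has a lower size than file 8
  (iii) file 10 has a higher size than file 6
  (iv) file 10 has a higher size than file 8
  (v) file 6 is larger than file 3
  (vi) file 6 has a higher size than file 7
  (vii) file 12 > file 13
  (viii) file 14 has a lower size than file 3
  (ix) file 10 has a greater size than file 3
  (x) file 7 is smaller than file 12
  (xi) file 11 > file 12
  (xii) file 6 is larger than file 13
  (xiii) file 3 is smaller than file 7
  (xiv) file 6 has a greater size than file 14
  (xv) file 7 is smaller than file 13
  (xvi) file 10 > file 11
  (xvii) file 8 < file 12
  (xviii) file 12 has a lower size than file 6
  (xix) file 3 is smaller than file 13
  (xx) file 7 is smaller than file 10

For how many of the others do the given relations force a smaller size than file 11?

6

From file 11 the given relations immediately reach file 12.
From those, file 8, file 7, file 13 — 4 in total.
From those, file 14, file 3 — 6 in total.
Nothing else is reachable below file 11; 6 in all.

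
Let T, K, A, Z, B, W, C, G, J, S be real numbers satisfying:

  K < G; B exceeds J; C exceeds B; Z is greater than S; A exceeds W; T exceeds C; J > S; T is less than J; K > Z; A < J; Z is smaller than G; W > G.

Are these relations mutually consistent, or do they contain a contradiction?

Chaining the given relations yields J < B < C < T, so J < T. But one relation states T < J. These cannot both hold.

inconsistent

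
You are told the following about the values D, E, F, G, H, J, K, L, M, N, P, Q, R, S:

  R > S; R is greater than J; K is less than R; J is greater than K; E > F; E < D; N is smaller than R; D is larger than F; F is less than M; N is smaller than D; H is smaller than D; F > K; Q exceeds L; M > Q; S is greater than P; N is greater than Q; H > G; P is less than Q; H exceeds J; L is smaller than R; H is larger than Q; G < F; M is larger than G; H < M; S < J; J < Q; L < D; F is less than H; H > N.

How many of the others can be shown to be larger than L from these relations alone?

Directly above L: Q, D, R.
One step further: N, H, M (6 so far).
Nothing else is reachable above L; 6 in all.

6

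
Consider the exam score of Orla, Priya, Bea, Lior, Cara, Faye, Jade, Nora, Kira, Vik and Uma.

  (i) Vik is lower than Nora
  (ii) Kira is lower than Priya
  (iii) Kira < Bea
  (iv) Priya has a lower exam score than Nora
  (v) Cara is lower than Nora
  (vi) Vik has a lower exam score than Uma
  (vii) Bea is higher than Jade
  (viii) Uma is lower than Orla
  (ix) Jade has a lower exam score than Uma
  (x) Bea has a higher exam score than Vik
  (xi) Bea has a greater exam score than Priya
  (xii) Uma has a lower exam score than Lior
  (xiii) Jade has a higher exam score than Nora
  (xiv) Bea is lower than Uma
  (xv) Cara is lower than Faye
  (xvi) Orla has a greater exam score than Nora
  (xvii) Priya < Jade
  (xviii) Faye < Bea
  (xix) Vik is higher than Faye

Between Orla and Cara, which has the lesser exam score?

Cara

The relevant relations are Cara < Faye; Faye < Vik; Vik < Nora; Nora < Jade; Jade < Bea; Bea < Uma; Uma < Orla.
Chaining these gives Cara < Faye < Vik < Nora < Jade < Bea < Uma < Orla.
So Cara < Orla; Cara is the lower of the two.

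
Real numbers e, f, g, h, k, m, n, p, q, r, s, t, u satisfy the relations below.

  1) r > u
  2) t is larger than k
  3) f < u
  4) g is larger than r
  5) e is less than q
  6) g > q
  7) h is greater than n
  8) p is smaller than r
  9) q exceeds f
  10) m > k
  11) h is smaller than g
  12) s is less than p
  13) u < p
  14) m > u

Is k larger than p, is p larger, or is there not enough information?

Following every chain through k: above k we get m, t.
p is not reached, and no chain runs the other way from p to k.
So the given relations leave the order of k and p undetermined.

undetermined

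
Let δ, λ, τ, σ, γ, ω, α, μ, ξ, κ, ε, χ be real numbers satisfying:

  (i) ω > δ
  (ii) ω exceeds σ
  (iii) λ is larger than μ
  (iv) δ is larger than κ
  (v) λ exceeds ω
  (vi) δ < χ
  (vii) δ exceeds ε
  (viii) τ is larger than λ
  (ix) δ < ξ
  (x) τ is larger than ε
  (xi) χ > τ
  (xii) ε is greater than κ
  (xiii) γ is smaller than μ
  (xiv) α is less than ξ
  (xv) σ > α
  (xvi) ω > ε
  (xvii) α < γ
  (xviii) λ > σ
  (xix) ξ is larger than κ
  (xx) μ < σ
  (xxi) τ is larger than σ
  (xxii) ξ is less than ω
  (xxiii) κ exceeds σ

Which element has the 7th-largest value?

Chaining the given pairs: α < γ < μ < σ < κ < ε < δ < ξ < ω < λ < τ < χ.
Counting 7 from the largest end gives ε.

ε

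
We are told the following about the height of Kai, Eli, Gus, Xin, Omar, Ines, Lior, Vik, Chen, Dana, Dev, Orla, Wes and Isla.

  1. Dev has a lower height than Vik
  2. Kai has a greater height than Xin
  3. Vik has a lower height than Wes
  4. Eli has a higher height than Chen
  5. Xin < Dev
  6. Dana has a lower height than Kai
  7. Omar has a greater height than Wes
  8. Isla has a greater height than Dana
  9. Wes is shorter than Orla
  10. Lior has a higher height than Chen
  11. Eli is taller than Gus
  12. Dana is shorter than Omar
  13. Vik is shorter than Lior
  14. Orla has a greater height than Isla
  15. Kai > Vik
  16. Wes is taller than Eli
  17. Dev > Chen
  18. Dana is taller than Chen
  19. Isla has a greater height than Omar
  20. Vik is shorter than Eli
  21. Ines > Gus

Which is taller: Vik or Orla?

Orla

The relevant relations are Vik < Eli; Eli < Wes; Wes < Omar; Omar < Isla; Isla < Orla.
Together: Vik < Eli < Wes < Omar < Isla < Orla.
So Vik < Orla; Orla is the taller of the two.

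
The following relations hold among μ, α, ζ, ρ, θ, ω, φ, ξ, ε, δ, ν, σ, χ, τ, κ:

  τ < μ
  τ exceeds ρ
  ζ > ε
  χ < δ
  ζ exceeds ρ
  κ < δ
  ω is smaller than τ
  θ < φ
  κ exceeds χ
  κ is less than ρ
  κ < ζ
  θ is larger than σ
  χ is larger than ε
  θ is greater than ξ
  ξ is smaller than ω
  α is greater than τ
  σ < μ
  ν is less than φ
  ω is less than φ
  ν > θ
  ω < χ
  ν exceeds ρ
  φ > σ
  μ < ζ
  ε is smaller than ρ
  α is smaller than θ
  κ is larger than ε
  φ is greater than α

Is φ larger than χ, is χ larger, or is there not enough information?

The relevant relations are χ < κ; κ < ρ; ρ < τ; τ < α; α < θ; θ < ν; ν < φ.
Together: χ < κ < ρ < τ < α < θ < ν < φ.
So φ is larger.

φ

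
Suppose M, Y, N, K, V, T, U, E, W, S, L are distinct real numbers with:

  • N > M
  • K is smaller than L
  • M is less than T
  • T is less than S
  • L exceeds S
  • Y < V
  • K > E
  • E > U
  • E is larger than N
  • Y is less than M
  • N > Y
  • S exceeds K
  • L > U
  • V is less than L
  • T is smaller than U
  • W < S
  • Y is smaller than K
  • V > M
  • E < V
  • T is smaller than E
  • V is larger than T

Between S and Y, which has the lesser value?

Y

Following the relations from Y: Y < M < N < E < K < S.
So Y < S; Y is the smaller of the two.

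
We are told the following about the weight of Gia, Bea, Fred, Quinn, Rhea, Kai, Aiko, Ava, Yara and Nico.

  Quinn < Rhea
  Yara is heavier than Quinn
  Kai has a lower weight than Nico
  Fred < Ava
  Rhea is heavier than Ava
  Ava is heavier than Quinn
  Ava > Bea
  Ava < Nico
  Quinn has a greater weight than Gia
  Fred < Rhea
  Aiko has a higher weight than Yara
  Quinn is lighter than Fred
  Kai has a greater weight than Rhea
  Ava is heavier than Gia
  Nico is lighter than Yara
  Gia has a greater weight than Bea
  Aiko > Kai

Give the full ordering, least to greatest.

Bea < Gia < Quinn < Fred < Ava < Rhea < Kai < Nico < Yara < Aiko

The consecutive links are each given: Bea < Gia; Gia < Quinn; Quinn < Fred; Fred < Ava; Ava < Rhea; Rhea < Kai; Kai < Nico; Nico < Yara; Yara < Aiko.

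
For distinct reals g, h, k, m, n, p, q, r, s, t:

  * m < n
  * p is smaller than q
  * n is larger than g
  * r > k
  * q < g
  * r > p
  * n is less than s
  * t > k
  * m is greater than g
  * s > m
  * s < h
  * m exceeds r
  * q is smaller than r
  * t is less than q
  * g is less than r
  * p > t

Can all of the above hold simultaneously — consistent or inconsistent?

Every relation is compatible with k < t < p < q < g < r < m < n < s < h; the set is consistent.

consistent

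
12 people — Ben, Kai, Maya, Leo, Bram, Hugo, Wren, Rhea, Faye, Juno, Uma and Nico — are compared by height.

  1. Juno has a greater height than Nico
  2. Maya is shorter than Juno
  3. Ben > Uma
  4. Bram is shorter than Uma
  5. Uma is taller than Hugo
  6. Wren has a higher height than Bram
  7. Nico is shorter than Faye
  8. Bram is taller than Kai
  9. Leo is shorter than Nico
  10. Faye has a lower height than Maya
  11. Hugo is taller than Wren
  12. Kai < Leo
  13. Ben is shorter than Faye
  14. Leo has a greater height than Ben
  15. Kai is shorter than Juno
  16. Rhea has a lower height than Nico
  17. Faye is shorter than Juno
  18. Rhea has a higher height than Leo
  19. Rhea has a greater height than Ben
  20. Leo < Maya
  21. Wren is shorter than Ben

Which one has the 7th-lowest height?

Leo

Chaining the given pairs: Kai < Bram < Wren < Hugo < Uma < Ben < Leo < Rhea < Nico < Faye < Maya < Juno.
The 7th smallest is Leo.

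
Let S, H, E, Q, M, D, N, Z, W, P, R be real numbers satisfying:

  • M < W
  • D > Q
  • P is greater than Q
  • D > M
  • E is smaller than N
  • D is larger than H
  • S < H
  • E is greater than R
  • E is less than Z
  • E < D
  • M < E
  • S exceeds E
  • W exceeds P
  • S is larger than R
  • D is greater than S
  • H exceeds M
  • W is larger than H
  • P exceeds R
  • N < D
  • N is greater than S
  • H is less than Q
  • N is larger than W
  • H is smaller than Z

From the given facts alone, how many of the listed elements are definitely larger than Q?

From Q the given relations immediately reach P, D.
From those, W — 3 in total.
From those, N — 4 in total.
Nothing else is reachable above Q; 4 in all.

4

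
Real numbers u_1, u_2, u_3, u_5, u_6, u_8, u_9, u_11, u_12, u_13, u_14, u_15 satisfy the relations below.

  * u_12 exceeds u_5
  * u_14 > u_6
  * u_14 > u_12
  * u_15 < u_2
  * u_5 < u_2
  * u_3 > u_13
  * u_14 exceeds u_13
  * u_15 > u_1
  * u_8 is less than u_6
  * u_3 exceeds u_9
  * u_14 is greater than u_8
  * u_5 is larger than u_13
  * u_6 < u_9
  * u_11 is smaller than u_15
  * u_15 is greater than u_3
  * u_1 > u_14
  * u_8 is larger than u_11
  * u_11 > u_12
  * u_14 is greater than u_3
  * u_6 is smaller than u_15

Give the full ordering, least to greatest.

u_13 < u_5 < u_12 < u_11 < u_8 < u_6 < u_9 < u_3 < u_14 < u_1 < u_15 < u_2

Nothing is placed below u_13, so it is least; from there u_13 < u_5; u_5 < u_12; u_12 < u_11; u_11 < u_8; u_8 < u_6; u_6 < u_9; u_9 < u_3; u_3 < u_14; u_14 < u_1; u_1 < u_15; u_15 < u_2, each given directly.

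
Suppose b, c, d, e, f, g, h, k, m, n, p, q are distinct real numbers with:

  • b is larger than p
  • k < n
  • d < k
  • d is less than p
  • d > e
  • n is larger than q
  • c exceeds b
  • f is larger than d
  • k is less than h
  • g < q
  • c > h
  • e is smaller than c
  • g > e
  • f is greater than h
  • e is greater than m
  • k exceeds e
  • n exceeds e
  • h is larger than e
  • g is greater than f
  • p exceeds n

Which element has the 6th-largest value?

Piecing the relations together gives one ordering: m < e < d < k < h < f < g < q < n < p < b < c.
Counting 6 from the largest end gives g.

g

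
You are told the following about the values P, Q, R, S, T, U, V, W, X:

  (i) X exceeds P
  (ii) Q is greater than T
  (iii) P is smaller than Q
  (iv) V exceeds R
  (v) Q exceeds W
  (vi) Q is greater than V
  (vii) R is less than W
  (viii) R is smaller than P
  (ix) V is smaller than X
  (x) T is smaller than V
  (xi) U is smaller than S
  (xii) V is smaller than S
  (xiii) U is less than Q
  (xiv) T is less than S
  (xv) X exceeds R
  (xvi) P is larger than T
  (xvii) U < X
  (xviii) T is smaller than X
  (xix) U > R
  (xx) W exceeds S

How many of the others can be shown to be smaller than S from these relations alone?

4

The elements the relations force below S are T, R, V, U — no chain reaches any other.
That is 4.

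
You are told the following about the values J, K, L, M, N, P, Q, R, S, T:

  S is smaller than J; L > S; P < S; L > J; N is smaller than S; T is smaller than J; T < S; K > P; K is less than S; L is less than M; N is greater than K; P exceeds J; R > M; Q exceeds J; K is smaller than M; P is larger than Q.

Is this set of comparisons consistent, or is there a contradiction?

inconsistent

We have S < J stated directly, yet also J < Q < P < K < N < S by chaining the others — so J < S. Contradiction.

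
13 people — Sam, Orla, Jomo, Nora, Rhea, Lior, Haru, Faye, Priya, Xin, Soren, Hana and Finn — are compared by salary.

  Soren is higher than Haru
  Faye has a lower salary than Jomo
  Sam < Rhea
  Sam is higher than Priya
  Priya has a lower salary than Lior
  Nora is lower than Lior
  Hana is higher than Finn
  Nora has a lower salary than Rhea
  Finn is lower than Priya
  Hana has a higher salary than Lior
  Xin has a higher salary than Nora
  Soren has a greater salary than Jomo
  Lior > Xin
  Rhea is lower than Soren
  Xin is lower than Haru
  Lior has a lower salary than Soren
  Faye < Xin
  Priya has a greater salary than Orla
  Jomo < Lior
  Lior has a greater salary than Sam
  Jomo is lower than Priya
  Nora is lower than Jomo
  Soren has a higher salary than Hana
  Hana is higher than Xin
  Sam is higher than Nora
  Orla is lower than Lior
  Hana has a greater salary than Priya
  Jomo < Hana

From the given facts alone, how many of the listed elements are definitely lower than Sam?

6

Directly below Sam: Nora, Priya.
One step further: Orla, Jomo, Finn (5 so far).
One step further: Faye (6 so far).
Nothing else is reachable below Sam; 6 in all.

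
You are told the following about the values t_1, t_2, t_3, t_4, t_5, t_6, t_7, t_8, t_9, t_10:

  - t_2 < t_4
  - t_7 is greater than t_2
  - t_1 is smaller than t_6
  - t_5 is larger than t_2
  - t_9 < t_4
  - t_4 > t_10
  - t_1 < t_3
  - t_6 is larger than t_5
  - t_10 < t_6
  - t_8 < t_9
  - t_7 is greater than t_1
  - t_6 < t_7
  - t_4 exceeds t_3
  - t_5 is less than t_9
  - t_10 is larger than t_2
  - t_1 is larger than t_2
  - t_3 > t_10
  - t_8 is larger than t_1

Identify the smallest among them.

t_10 is not least since t_2 < t_10; t_1 is not least since t_2 < t_1; t_5 is not least since t_2 < t_5; t_3 is not least since t_1 < t_3; t_8 is not least since t_1 < t_8; t_9 is not least since t_8 < t_9; t_4 is not least since t_2 < t_4; t_6 is not least since t_5 < t_6; t_7 is not least since t_2 < t_7.
Only t_2 has nothing below it, so t_2 is the smallest.

t_2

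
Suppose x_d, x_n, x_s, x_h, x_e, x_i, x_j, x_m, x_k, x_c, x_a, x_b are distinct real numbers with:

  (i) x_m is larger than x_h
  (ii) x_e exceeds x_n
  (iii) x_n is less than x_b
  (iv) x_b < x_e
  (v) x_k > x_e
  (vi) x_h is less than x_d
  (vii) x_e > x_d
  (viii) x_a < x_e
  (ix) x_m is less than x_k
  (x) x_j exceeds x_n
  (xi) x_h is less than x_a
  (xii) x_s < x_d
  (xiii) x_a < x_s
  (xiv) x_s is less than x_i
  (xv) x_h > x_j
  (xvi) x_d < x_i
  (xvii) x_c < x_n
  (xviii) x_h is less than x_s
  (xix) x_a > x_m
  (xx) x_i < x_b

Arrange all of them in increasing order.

x_c < x_n < x_j < x_h < x_m < x_a < x_s < x_d < x_i < x_b < x_e < x_k

Nothing is placed below x_c, so it is least; from there x_c < x_n; x_n < x_j; x_j < x_h; x_h < x_m; x_m < x_a; x_a < x_s; x_s < x_d; x_d < x_i; x_i < x_b; x_b < x_e; x_e < x_k, each given directly.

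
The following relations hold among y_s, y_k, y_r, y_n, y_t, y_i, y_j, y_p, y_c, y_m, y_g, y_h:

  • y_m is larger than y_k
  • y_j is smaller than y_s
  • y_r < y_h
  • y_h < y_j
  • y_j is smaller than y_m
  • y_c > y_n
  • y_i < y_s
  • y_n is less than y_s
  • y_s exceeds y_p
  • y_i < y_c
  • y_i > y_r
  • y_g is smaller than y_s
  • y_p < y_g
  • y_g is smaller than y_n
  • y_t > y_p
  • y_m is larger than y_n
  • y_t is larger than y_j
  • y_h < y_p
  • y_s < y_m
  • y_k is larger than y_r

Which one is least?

y_r

Chaining upward from y_r: directly above it, y_h, y_k, y_i; then y_p, y_c, y_j, y_s, y_m; then y_g, y_t; then y_n.
That covers every other element, and nothing is given below y_r, so y_r is the least.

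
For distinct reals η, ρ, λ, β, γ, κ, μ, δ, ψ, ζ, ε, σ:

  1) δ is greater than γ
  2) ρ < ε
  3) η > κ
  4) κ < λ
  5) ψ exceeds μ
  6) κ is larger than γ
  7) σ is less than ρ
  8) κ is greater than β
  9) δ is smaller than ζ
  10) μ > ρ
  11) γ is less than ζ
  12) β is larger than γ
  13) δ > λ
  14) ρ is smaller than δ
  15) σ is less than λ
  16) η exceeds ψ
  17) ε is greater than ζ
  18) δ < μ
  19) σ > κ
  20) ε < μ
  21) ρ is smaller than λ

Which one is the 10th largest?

κ

Piecing the relations together gives one ordering: γ < β < κ < σ < ρ < λ < δ < ζ < ε < μ < ψ < η.
The 10th largest is κ.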